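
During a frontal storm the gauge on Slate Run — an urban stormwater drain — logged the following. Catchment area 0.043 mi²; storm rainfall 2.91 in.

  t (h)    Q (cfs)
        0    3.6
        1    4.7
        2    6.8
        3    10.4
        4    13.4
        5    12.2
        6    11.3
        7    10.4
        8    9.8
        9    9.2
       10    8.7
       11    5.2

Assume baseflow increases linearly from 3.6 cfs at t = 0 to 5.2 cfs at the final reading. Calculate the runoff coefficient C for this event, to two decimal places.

ΣQ_DR = 52.90 cfs; V = ΣQ_DR·Δt = 1.904 × 10^5 ft³.
Runoff depth d = V / A = 1.906 in.
C = d / P = 1.906 / 2.91 = 0.66.

C ≈ 0.66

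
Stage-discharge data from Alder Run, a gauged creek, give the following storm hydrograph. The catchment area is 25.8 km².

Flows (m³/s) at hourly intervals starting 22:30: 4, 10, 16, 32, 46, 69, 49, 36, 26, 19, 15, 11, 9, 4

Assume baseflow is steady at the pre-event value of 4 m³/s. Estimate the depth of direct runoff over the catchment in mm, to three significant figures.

Direct runoff: 0.0, 6.0, 12.0, 28.0, 42.0, 65.0, 45.0, 32.0, 22.0, 15.0, 11.0, 7.0, 5.0, 0.0 m³/s; ΣQ_DR = 290.0 m³/s.
V = ΣQ_DR · Δt = 290.0 × 3600 s = 1.044 × 10^6 m³.
Over A = 25.8 km², depth = V / A = 40.5 mm.

d ≈ 40.5 mm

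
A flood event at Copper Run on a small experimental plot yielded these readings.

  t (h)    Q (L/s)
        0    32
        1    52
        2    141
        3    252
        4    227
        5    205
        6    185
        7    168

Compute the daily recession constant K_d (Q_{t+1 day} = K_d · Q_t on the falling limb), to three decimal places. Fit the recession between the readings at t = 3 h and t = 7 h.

Between t = 3 h and t = 7 h the flow falls from 252 to 168 L/s over 4×1 h = 4 h.
Per-interval ratio K = (168/252)^(1/4) = 0.9036; K_d = K^(24/1) = 0.088.

K_d ≈ 0.088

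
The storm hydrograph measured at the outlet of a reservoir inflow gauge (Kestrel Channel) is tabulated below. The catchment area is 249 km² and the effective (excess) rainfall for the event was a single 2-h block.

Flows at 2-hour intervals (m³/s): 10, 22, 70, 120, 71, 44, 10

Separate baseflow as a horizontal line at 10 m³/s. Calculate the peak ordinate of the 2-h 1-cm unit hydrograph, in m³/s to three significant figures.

U_p ≈ 137 m³/s

Direct runoff: 0.0, 12.0, 60.0, 110.0, 61.0, 34.0, 0.0 m³/s; ΣQ_DR = 277.0 m³/s, peak = 110.0 m³/s.
Runoff depth d = ΣQ_DR·Δt / A = 277.0 × 7200 / (249 km²) = 8.010 mm.
The 1-cm UH is the DRH scaled by (10 mm)/d, so U_p = 110.0 × 10/8.010 = 137 m³/s.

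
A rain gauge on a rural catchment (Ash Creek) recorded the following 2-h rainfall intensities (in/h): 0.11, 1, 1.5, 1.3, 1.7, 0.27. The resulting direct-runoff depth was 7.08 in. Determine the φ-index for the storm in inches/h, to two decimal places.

Only the 4 blocks with intensity above φ contribute runoff: 1, 1.5, 1.3, 1.7 in/h.
Σ(I−φ)·Δt = d  ⇒  (1+1.5+1.3+1.7 − 4φ)·2 = 7.08
φ = (5.500 − 7.08/2) / 4 = 0.49 in/h.

φ ≈ 0.49 in/h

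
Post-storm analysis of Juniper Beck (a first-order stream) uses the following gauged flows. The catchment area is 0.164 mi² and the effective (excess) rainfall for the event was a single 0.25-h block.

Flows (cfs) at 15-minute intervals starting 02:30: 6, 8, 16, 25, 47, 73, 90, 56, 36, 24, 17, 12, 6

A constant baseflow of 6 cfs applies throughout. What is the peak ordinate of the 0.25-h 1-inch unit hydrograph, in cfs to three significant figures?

U_p ≈ 105 cfs

Direct runoff: 0.0, 2.0, 10.0, 19.0, 41.0, 67.0, 84.0, 50.0, 30.0, 18.0, 11.0, 6.0, 0.0 cfs; ΣQ_DR = 338.0 cfs, peak = 84.0 cfs.
Runoff depth d = ΣQ_DR·Δt / A = 338.0 × 900 / (0.164 mi²) = 0.7984 in.
The 1-inch UH is the DRH scaled by (1 in)/d, so U_p = 84.0 × 1/0.7984 = 105 cfs.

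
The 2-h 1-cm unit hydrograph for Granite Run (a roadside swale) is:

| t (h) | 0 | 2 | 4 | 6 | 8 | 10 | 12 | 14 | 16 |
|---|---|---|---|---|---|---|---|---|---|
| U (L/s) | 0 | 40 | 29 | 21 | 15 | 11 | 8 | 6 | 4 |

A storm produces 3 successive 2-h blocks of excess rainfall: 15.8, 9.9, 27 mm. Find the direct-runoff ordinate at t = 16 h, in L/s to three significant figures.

Q ≈ 33.9 L/s

By discrete convolution, Q_j = Σ (P_i / 10 mm) · U_{j−i}.
At t = 16 h (j=8): Q = (15.8/10)·4 + (9.9/10)·6 + (27/10)·8 = 33.9 L/s.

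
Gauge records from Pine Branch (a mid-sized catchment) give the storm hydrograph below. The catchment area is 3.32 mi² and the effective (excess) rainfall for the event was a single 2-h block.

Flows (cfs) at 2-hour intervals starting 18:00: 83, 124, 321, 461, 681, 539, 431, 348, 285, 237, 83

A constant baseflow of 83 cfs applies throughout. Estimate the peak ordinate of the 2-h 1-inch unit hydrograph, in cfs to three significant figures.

U_p ≈ 239 cfs

Direct runoff: 0.0, 41.0, 238.0, 378.0, 598.0, 456.0, 348.0, 265.0, 202.0, 154.0, 0.0 cfs; ΣQ_DR = 2680 cfs, peak = 598.0 cfs.
Runoff depth d = ΣQ_DR·Δt / A = 2680 × 7200 / (3.32 mi²) = 2.502 in.
The 1-inch UH is the DRH scaled by (1 in)/d, so U_p = 598.0 × 1/2.502 = 239 cfs.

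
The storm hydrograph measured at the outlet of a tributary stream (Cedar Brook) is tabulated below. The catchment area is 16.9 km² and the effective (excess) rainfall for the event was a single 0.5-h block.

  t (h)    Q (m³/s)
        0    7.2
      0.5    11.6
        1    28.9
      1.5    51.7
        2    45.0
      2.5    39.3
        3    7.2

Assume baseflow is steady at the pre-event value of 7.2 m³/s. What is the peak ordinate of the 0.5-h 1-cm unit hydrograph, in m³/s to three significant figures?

Direct runoff: 0.0, 4.4, 21.7, 44.5, 37.8, 32.1, 0.0 m³/s; ΣQ_DR = 140.5 m³/s, peak = 44.5 m³/s.
Runoff depth d = ΣQ_DR·Δt / A = 140.5 × 1800 / (16.9 km²) = 14.96 mm.
The 1-cm UH is the DRH scaled by (10 mm)/d, so U_p = 44.5 × 10/14.96 = 29.7 m³/s.

U_p ≈ 29.7 m³/s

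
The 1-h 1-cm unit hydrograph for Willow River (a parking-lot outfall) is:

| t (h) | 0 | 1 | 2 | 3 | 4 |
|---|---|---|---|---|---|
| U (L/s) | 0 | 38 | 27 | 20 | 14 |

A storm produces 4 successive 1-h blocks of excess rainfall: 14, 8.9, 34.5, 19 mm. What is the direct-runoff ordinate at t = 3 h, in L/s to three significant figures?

By discrete convolution, Q_j = Σ (P_i / 10 mm) · U_{j−i}.
At t = 3 h (j=3): Q = (14/10)·20 + (8.9/10)·27 + (34.5/10)·38 + (19/10)·0 = 183 L/s.

Q ≈ 183 L/s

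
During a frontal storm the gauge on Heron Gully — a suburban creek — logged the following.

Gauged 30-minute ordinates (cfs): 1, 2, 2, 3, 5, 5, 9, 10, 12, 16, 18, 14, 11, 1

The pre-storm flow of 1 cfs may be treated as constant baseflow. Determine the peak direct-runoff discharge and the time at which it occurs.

Q_p = 17.0 cfs at t = 5 h

Subtracting baseflow gives direct-runoff ordinates: 0.0, 1.0, 1.0, 2.0, 4.0, 4.0, 8.0, 9.0, 11.0, 15.0, 17.0, 13.0, 10.0, 0.0 cfs.
The maximum is 17.0 cfs, occurring at the reading for t = 5 h.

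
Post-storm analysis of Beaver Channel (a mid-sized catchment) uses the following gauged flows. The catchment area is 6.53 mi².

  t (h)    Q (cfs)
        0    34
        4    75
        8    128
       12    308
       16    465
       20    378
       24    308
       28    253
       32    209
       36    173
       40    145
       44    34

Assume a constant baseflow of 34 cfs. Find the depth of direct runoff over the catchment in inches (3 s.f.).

Direct runoff: 0.0, 41.0, 94.0, 274.0, 431.0, 344.0, 274.0, 219.0, 175.0, 139.0, 111.0, 0.0 cfs; ΣQ_DR = 2102 cfs.
V = ΣQ_DR · Δt = 2102 × 14400 s = 3.027 × 10^7 ft³.
Over A = 6.53 mi², depth = V / A = 2.00 in.

d ≈ 2.00 in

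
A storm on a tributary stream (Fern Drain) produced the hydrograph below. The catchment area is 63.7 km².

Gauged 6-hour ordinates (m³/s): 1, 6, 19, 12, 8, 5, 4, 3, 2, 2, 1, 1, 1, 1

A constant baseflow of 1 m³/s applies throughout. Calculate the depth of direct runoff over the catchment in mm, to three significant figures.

Direct runoff: 0.0, 5.0, 18.0, 11.0, 7.0, 4.0, 3.0, 2.0, 1.0, 1.0, 0.0, 0.0, 0.0, 0.0 m³/s; ΣQ_DR = 52.00 m³/s.
V = ΣQ_DR · Δt = 52.00 × 21600 s = 1.123 × 10^6 m³.
Over A = 63.7 km², depth = V / A = 17.6 mm.

d ≈ 17.6 mm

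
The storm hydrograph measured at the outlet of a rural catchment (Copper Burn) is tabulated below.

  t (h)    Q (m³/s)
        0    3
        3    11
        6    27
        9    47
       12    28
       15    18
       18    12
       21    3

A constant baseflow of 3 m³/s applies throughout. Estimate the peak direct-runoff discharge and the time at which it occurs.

Q_p = 44.0 m³/s at t = 9 h

Subtracting baseflow gives direct-runoff ordinates: 0.0, 8.0, 24.0, 44.0, 25.0, 15.0, 9.0, 0.0 m³/s.
The maximum is 44.0 m³/s, occurring at the reading for t = 9 h.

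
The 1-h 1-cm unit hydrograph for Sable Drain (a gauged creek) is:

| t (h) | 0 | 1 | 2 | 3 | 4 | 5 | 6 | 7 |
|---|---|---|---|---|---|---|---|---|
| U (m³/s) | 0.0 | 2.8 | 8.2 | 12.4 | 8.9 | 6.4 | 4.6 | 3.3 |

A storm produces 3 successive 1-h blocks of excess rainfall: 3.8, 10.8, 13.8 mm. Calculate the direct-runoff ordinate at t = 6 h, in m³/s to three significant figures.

Q ≈ 20.9 m³/s

By discrete convolution, Q_j = Σ (P_i / 10 mm) · U_{j−i}.
At t = 6 h (j=6): Q = (3.8/10)·4.6 + (10.8/10)·6.4 + (13.8/10)·8.9 = 20.9 m³/s.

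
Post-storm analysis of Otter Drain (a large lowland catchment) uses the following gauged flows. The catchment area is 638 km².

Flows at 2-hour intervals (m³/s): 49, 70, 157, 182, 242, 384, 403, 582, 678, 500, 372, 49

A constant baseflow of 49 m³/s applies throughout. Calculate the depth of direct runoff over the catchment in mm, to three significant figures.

d ≈ 34.8 mm

Direct runoff: 0.0, 21.0, 108.0, 133.0, 193.0, 335.0, 354.0, 533.0, 629.0, 451.0, 323.0, 0.0 m³/s; ΣQ_DR = 3080 m³/s.
V = ΣQ_DR · Δt = 3080 × 7200 s = 2.218 × 10^7 m³.
Over A = 638 km², depth = V / A = 34.8 mm.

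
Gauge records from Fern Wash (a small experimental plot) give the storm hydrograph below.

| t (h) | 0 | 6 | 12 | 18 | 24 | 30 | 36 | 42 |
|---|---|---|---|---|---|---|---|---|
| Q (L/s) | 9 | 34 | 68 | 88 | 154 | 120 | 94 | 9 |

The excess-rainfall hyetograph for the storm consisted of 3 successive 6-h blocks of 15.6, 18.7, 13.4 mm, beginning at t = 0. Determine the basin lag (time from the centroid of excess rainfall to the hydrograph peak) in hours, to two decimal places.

Centroid of excess rainfall: t_c = Σ P_i·t̄_i / ΣP_i = 8.7233 h (block centres at 3, 9, 15 h).
Hydrograph peak occurs at t = 24 h, so basin lag t_L = 24 − 8.7233 = 15.28 h.

t_L ≈ 15.28 h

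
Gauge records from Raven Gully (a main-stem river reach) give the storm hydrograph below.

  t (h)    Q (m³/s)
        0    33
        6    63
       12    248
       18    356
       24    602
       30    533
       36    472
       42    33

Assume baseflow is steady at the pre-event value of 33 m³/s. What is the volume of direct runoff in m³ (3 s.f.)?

V ≈ 4.48 × 10^7 m³

Direct-runoff ordinates (Q − Q_b): 0.0, 30.0, 215.0, 323.0, 569.0, 500.0, 439.0, 0.0 m³/s.
ΣQ_DR = 2076 m³/s.
With Δt = 6 h = 21600 s, V = ΣQ_DR · Δt = 2076 × 21600 = 4.48 × 10^7 m³.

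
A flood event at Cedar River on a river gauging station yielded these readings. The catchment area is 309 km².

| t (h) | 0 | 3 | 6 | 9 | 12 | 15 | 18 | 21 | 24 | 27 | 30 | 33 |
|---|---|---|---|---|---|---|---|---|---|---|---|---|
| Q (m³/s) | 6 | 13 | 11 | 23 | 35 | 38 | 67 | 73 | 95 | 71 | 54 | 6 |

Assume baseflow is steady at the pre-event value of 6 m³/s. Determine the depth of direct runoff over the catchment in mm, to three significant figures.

Direct runoff: 0.0, 7.0, 5.0, 17.0, 29.0, 32.0, 61.0, 67.0, 89.0, 65.0, 48.0, 0.0 m³/s; ΣQ_DR = 420.0 m³/s.
V = ΣQ_DR · Δt = 420.0 × 10800 s = 4.536 × 10^6 m³.
Over A = 309 km², depth = V / A = 14.7 mm.

d ≈ 14.7 mm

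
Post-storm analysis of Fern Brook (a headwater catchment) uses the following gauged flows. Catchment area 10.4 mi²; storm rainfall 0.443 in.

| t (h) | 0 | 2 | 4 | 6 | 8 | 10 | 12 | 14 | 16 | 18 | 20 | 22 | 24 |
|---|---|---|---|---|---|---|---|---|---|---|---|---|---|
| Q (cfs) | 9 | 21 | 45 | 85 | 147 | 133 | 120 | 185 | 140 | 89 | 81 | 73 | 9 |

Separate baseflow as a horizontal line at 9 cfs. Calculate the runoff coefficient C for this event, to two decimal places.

C ≈ 0.69

ΣQ_DR = 1020 cfs; V = ΣQ_DR·Δt = 7.344 × 10^6 ft³.
Runoff depth d = V / A = 0.3040 in.
C = d / P = 0.3040 / 0.443 = 0.69.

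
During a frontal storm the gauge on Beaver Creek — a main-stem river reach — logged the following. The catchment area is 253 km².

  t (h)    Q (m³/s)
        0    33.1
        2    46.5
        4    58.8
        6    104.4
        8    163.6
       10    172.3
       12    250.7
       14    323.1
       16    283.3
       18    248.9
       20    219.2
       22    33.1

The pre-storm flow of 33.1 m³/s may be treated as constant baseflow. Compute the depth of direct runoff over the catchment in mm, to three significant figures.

d ≈ 43.8 mm

Direct runoff: 0.0, 13.4, 25.7, 71.3, 130.5, 139.2, 217.6, 290.0, 250.2, 215.8, 186.1, 0.0 m³/s; ΣQ_DR = 1540 m³/s.
V = ΣQ_DR · Δt = 1540 × 7200 s = 1.109 × 10^7 m³.
Over A = 253 km², depth = V / A = 43.8 mm.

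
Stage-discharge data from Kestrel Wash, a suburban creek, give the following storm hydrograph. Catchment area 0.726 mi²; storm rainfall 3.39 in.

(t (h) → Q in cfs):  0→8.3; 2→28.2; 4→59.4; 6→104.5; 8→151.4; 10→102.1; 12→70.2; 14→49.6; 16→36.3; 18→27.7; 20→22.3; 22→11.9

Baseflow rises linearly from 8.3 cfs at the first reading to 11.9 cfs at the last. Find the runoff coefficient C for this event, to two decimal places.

C ≈ 0.69

ΣQ_DR = 550.7 cfs; V = ΣQ_DR·Δt = 3.965 × 10^6 ft³.
Runoff depth d = V / A = 2.351 in.
C = d / P = 2.351 / 3.39 = 0.69.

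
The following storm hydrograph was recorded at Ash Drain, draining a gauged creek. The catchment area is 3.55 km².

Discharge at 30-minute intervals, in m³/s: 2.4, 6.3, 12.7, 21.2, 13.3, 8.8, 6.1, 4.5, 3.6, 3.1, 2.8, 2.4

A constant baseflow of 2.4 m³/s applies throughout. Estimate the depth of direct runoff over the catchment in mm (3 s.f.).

Direct runoff: 0.0, 3.9, 10.3, 18.8, 10.9, 6.4, 3.7, 2.1, 1.2, 0.7, 0.4, 0.0 m³/s; ΣQ_DR = 58.40 m³/s.
V = ΣQ_DR · Δt = 58.40 × 1800 s = 1.051 × 10^5 m³.
Over A = 3.55 km², depth = V / A = 29.6 mm.

d ≈ 29.6 mm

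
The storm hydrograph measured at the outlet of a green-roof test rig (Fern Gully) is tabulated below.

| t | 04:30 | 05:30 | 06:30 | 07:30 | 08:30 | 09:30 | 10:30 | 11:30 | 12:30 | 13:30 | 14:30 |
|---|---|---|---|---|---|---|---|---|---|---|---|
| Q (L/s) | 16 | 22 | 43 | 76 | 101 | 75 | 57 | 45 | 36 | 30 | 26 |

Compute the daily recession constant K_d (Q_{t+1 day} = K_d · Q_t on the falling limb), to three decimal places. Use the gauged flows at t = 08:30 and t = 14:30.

K_d ≈ 0.004

Between t = 08:30 and t = 14:30 the flow falls from 101 to 26 L/s over 6×1 h = 6 h.
Per-interval ratio K = (26/101)^(1/6) = 0.7976; K_d = K^(24/1) = 0.004.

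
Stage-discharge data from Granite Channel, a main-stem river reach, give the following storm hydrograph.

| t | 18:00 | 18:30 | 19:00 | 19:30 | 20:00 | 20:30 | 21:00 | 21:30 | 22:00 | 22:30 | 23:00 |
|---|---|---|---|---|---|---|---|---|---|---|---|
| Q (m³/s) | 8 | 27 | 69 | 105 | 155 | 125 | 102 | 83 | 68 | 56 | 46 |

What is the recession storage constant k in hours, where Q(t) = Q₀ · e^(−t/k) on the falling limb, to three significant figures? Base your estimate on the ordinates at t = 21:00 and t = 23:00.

k ≈ 2.51 h

On the falling limb, Q drops from 102 to 46 m³/s between t = 21:00 and t = 23:00 (Δt = 2 h).
k = −Δt / ln(Q₂/Q₁) = −2 / ln(46/102) = 2.51 h.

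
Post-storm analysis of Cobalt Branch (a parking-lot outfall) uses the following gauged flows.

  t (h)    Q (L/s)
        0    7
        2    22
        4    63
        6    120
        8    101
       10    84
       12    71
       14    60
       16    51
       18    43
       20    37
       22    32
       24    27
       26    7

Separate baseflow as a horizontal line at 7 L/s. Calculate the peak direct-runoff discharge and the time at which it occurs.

Subtracting baseflow gives direct-runoff ordinates: 0.0, 15.0, 56.0, 113.0, 94.0, 77.0, 64.0, 53.0, 44.0, 36.0, 30.0, 25.0, 20.0, 0.0 L/s.
The maximum is 113.0 L/s, occurring at the reading for t = 6 h.

Q_p = 113.0 L/s at t = 6 h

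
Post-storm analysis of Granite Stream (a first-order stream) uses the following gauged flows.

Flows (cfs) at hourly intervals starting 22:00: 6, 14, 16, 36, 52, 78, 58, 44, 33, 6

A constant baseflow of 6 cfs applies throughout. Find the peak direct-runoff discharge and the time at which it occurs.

Q_p = 72.0 cfs at t = 03:00

Subtracting baseflow gives direct-runoff ordinates: 0.0, 8.0, 10.0, 30.0, 46.0, 72.0, 52.0, 38.0, 27.0, 0.0 cfs.
The maximum is 72.0 cfs, occurring at the reading for t = 03:00.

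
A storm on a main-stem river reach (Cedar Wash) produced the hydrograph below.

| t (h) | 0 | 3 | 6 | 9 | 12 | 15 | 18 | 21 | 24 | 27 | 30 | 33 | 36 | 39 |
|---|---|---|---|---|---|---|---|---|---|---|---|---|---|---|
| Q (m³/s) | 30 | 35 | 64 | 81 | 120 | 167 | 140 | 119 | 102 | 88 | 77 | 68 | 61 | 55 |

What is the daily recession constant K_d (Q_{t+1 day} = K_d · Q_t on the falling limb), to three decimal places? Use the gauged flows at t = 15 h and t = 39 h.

K_d ≈ 0.329

Between t = 15 h and t = 39 h the flow falls from 167 to 55 m³/s over 8×3 h = 24 h.
Per-interval ratio K = (55/167)^(1/8) = 0.8704; K_d = K^(24/3) = 0.329.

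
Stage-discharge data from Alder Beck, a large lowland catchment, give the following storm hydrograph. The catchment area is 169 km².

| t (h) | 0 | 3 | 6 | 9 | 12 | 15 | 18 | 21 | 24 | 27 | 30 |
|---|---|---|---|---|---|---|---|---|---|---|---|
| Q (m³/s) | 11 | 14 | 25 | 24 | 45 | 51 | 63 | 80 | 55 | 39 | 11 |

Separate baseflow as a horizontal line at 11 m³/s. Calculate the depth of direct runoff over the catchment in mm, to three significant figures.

Direct runoff: 0.0, 3.0, 14.0, 13.0, 34.0, 40.0, 52.0, 69.0, 44.0, 28.0, 0.0 m³/s; ΣQ_DR = 297.0 m³/s.
V = ΣQ_DR · Δt = 297.0 × 10800 s = 3.208 × 10^6 m³.
Over A = 169 km², depth = V / A = 19.0 mm.

d ≈ 19.0 mm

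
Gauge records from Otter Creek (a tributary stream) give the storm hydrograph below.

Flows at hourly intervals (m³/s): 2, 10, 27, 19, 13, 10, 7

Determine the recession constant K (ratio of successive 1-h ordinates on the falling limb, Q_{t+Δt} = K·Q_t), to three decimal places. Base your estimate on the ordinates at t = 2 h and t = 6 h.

Using the recession-limb readings at t = 2 h and t = 6 h: Q falls from 27 to 7 m³/s over 4 intervals.
K = (Q₂/Q₁)^(1/4) = (7/27)^(1/4) = 0.714.

K ≈ 0.714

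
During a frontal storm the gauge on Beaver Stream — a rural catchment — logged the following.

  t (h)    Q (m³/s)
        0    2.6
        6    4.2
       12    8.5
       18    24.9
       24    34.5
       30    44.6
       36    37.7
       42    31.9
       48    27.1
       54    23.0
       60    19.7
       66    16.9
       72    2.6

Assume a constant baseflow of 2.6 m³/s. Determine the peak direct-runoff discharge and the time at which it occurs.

Q_p = 42.0 m³/s at t = 30 h

Subtracting baseflow gives direct-runoff ordinates: 0.0, 1.6, 5.9, 22.3, 31.9, 42.0, 35.1, 29.3, 24.5, 20.4, 17.1, 14.3, 0.0 m³/s.
The maximum is 42.0 m³/s, occurring at the reading for t = 30 h.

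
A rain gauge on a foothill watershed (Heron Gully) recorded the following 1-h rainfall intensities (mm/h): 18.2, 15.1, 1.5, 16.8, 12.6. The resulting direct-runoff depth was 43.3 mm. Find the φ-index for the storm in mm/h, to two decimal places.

φ ≈ 4.85 mm/h

Only the 4 blocks with intensity above φ contribute runoff: 18.2, 15.1, 16.8, 12.6 mm/h.
Σ(I−φ)·Δt = d  ⇒  (18.2+15.1+16.8+12.6 − 4φ)·1 = 43.3
φ = (62.70 − 43.3/1) / 4 = 4.85 mm/h.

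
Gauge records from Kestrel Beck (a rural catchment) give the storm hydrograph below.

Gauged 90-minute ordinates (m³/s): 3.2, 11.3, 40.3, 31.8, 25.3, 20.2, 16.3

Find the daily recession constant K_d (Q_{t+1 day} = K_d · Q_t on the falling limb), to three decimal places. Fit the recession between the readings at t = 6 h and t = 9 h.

K_d ≈ 0.030

Between t = 6 h and t = 9 h the flow falls from 25.3 to 16.3 m³/s over 2×1.5 h = 3 h.
Per-interval ratio K = (16.3/25.3)^(1/2) = 0.8027; K_d = K^(24/1.5) = 0.030.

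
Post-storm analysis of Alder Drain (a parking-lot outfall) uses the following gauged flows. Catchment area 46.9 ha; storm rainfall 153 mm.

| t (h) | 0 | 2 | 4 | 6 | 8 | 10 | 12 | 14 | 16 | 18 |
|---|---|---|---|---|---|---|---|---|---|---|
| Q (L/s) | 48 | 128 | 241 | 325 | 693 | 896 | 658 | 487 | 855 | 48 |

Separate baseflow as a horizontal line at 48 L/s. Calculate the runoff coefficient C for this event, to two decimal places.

ΣQ_DR = 3899 L/s; V = ΣQ_DR·Δt = 2.807 × 10^7 L.
Runoff depth d = V / A = 59.86 mm.
C = d / P = 59.86 / 153 = 0.39.

C ≈ 0.39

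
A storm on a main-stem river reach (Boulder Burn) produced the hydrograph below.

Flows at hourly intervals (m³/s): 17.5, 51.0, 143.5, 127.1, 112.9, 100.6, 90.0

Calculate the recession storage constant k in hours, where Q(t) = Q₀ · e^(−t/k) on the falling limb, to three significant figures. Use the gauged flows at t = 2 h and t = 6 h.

On the falling limb, Q drops from 143.5 to 90.0 m³/s between t = 2 h and t = 6 h (Δt = 4 h).
k = −Δt / ln(Q₂/Q₁) = −4 / ln(90.0/143.5) = 8.57 h.

k ≈ 8.57 h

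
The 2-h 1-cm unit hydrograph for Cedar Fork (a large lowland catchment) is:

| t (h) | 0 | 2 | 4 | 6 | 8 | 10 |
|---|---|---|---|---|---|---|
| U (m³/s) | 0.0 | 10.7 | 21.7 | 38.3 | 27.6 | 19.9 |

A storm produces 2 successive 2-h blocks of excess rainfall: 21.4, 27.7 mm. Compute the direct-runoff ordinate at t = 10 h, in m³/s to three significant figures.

By discrete convolution, Q_j = Σ (P_i / 10 mm) · U_{j−i}.
At t = 10 h (j=5): Q = (21.4/10)·19.9 + (27.7/10)·27.6 = 119 m³/s.

Q ≈ 119 m³/s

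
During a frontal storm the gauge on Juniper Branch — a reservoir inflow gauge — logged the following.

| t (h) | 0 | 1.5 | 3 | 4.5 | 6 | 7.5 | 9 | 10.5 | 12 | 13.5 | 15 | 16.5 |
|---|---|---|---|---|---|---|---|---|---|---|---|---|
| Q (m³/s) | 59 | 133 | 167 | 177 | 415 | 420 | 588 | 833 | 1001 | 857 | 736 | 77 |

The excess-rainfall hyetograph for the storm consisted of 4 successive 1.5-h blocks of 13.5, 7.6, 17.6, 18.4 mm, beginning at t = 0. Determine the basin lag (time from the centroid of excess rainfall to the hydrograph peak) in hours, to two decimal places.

Centroid of excess rainfall: t_c = Σ P_i·t̄_i / ΣP_i = 3.3244 h (block centres at 0.75, 2.25, 3.75, 5.25 h).
Hydrograph peak occurs at t = 12 h, so basin lag t_L = 12 − 3.3244 = 8.68 h.

t_L ≈ 8.68 h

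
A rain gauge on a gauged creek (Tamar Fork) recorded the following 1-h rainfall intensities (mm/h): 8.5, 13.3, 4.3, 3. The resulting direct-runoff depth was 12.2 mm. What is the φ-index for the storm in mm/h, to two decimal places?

φ ≈ 4.80 mm/h

Only the 2 blocks with intensity above φ contribute runoff: 8.5, 13.3 mm/h.
Σ(I−φ)·Δt = d  ⇒  (8.5+13.3 − 2φ)·1 = 12.2
φ = (21.80 − 12.2/1) / 2 = 4.80 mm/h.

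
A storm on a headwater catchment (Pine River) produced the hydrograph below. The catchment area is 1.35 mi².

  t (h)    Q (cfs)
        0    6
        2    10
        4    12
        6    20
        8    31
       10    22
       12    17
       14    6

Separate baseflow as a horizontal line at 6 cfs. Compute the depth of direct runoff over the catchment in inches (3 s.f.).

Direct runoff: 0.0, 4.0, 6.0, 14.0, 25.0, 16.0, 11.0, 0.0 cfs; ΣQ_DR = 76.00 cfs.
V = ΣQ_DR · Δt = 76.00 × 7200 s = 5.472 × 10^5 ft³.
Over A = 1.35 mi², depth = V / A = 0.174 in.

d ≈ 0.174 in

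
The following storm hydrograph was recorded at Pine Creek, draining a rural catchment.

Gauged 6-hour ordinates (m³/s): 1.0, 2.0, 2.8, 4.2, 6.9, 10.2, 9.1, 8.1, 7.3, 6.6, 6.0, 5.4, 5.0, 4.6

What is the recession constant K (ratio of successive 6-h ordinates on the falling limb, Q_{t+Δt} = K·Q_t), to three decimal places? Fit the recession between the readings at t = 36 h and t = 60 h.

K ≈ 0.901

Using the recession-limb readings at t = 36 h and t = 60 h: Q falls from 9.1 to 6.0 m³/s over 4 intervals.
K = (Q₂/Q₁)^(1/4) = (6.0/9.1)^(1/4) = 0.901.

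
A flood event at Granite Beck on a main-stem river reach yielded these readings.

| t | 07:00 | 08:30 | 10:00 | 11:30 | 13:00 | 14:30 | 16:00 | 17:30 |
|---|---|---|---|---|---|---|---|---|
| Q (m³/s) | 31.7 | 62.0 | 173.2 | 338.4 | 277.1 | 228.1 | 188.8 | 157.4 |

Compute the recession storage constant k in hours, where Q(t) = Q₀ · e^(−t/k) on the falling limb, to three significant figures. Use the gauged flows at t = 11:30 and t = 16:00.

k ≈ 7.71 h

On the falling limb, Q drops from 338.4 to 188.8 m³/s between t = 11:30 and t = 16:00 (Δt = 4.5 h).
k = −Δt / ln(Q₂/Q₁) = −4.5 / ln(188.8/338.4) = 7.71 h.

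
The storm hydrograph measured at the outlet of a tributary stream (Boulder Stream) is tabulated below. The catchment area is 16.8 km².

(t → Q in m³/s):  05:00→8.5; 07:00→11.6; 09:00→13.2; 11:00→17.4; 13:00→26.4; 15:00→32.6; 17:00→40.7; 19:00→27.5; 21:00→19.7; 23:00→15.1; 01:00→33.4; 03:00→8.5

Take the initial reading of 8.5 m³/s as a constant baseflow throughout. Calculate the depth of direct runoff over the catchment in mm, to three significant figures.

d ≈ 65.4 mm

Direct runoff: 0.0, 3.1, 4.7, 8.9, 17.9, 24.1, 32.2, 19.0, 11.2, 6.6, 24.9, 0.0 m³/s; ΣQ_DR = 152.6 m³/s.
V = ΣQ_DR · Δt = 152.6 × 7200 s = 1.099 × 10^6 m³.
Over A = 16.8 km², depth = V / A = 65.4 mm.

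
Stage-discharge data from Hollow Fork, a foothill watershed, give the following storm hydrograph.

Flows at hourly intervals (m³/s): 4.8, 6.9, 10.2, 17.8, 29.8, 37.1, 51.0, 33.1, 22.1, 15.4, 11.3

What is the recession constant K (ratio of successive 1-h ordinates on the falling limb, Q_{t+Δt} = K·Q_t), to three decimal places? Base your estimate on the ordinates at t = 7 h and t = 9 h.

Using the recession-limb readings at t = 7 h and t = 9 h: Q falls from 33.1 to 15.4 m³/s over 2 intervals.
K = (Q₂/Q₁)^(1/2) = (15.4/33.1)^(1/2) = 0.682.

K ≈ 0.682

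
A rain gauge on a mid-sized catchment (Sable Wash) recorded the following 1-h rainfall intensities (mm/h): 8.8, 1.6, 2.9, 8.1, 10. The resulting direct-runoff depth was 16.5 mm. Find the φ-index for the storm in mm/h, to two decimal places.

φ ≈ 3.47 mm/h

Only the 3 blocks with intensity above φ contribute runoff: 8.8, 8.1, 10 mm/h.
Σ(I−φ)·Δt = d  ⇒  (8.8+8.1+10 − 3φ)·1 = 16.5
φ = (26.90 − 16.5/1) / 3 = 3.47 mm/h.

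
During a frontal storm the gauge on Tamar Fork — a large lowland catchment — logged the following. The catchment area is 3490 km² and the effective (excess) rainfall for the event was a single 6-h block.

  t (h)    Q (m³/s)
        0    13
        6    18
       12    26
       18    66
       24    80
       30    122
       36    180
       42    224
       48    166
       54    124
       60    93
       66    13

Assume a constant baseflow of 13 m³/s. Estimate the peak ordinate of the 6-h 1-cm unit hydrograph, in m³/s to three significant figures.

Direct runoff: 0.0, 5.0, 13.0, 53.0, 67.0, 109.0, 167.0, 211.0, 153.0, 111.0, 80.0, 0.0 m³/s; ΣQ_DR = 969.0 m³/s, peak = 211.0 m³/s.
Runoff depth d = ΣQ_DR·Δt / A = 969.0 × 21600 / (3490 km²) = 5.997 mm.
The 1-cm UH is the DRH scaled by (10 mm)/d, so U_p = 211.0 × 10/5.997 = 352 m³/s.

U_p ≈ 352 m³/s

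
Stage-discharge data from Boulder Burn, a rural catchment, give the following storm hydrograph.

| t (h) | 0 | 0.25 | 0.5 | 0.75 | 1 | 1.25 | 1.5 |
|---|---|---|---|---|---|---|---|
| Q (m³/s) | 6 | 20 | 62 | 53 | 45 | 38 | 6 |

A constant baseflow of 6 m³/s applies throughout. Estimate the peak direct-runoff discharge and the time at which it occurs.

Subtracting baseflow gives direct-runoff ordinates: 0.0, 14.0, 56.0, 47.0, 39.0, 32.0, 0.0 m³/s.
The maximum is 56.0 m³/s, occurring at the reading for t = 0.5 h.

Q_p = 56.0 m³/s at t = 0.5 h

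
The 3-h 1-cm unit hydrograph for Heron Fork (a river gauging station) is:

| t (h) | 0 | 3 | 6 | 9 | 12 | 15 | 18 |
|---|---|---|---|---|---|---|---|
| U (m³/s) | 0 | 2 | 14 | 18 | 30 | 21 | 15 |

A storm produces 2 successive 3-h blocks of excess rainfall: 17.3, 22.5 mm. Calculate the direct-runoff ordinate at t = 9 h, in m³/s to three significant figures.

By discrete convolution, Q_j = Σ (P_i / 10 mm) · U_{j−i}.
At t = 9 h (j=3): Q = (17.3/10)·18 + (22.5/10)·14 = 62.6 m³/s.

Q ≈ 62.6 m³/s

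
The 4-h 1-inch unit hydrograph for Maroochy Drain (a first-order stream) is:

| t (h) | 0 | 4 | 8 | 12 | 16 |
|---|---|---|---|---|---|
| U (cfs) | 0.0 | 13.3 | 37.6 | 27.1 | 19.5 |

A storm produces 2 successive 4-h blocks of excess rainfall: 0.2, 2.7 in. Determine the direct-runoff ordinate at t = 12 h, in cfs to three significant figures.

Q ≈ 107 cfs

By discrete convolution, Q_j = Σ (P_i / 1 in) · U_{j−i}.
At t = 12 h (j=3): Q = (0.2/1)·27.1 + (2.7/1)·37.6 = 107 cfs.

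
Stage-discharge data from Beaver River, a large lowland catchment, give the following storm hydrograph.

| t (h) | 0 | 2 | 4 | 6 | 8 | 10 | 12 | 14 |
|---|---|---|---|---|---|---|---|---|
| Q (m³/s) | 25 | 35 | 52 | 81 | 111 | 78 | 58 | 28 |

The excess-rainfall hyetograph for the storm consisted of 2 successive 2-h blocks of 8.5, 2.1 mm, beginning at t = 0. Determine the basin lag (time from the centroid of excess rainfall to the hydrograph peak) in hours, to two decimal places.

t_L ≈ 6.60 h

Centroid of excess rainfall: t_c = Σ P_i·t̄_i / ΣP_i = 1.3962 h (block centres at 1, 3 h).
Hydrograph peak occurs at t = 8 h, so basin lag t_L = 8 − 1.3962 = 6.60 h.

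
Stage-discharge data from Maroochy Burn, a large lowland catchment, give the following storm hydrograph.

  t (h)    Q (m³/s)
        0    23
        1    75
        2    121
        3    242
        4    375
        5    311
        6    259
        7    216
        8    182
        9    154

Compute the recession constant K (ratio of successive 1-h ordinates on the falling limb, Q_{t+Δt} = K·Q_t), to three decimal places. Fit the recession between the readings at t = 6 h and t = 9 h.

Using the recession-limb readings at t = 6 h and t = 9 h: Q falls from 259 to 154 m³/s over 3 intervals.
K = (Q₂/Q₁)^(1/3) = (154/259)^(1/3) = 0.841.

K ≈ 0.841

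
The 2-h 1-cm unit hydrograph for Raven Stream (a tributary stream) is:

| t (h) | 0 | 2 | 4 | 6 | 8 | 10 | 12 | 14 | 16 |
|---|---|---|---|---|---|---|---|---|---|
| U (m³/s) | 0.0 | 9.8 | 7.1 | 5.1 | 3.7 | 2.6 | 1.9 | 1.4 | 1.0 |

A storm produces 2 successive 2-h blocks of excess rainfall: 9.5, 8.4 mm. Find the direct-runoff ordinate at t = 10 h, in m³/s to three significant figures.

Q ≈ 5.58 m³/s

By discrete convolution, Q_j = Σ (P_i / 10 mm) · U_{j−i}.
At t = 10 h (j=5): Q = (9.5/10)·2.6 + (8.4/10)·3.7 = 5.58 m³/s.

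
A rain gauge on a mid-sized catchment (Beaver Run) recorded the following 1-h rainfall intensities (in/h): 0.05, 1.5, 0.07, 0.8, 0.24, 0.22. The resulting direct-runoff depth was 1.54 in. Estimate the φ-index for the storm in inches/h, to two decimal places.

φ ≈ 0.38 in/h

Only the 2 blocks with intensity above φ contribute runoff: 1.5, 0.8 in/h.
Σ(I−φ)·Δt = d  ⇒  (1.5+0.8 − 2φ)·1 = 1.54
φ = (2.300 − 1.54/1) / 2 = 0.38 in/h.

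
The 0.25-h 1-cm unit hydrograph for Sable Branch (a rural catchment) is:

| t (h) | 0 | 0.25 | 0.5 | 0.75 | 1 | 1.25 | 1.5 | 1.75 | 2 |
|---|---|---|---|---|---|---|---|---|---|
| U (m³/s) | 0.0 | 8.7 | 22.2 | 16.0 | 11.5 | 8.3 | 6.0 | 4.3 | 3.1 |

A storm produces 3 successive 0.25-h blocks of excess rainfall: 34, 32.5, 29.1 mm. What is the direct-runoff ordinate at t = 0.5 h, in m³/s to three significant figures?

By discrete convolution, Q_j = Σ (P_i / 10 mm) · U_{j−i}.
At t = 0.5 h (j=2): Q = (34/10)·22.2 + (32.5/10)·8.7 + (29.1/10)·0.0 = 104 m³/s.

Q ≈ 104 m³/s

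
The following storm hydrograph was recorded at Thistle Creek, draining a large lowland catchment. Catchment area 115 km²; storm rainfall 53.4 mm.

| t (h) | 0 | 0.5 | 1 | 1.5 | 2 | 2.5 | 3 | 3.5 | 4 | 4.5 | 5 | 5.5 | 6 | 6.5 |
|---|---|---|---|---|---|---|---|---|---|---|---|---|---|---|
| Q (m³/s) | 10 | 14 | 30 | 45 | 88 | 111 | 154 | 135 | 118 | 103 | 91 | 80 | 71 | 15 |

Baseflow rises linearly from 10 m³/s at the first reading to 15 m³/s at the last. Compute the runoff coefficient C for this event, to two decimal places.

ΣQ_DR = 890.0 m³/s; V = ΣQ_DR·Δt = 1.602 × 10^6 m³.
Runoff depth d = V / A = 13.93 mm.
C = d / P = 13.93 / 53.4 = 0.26.

C ≈ 0.26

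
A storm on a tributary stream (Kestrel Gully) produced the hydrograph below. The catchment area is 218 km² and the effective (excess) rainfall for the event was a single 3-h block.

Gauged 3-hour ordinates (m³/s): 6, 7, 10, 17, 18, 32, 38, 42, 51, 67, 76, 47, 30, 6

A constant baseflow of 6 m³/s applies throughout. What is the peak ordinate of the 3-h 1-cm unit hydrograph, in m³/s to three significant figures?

U_p ≈ 38.9 m³/s

Direct runoff: 0.0, 1.0, 4.0, 11.0, 12.0, 26.0, 32.0, 36.0, 45.0, 61.0, 70.0, 41.0, 24.0, 0.0 m³/s; ΣQ_DR = 363.0 m³/s, peak = 70.0 m³/s.
Runoff depth d = ΣQ_DR·Δt / A = 363.0 × 10800 / (218 km²) = 17.98 mm.
The 1-cm UH is the DRH scaled by (10 mm)/d, so U_p = 70.0 × 10/17.98 = 38.9 m³/s.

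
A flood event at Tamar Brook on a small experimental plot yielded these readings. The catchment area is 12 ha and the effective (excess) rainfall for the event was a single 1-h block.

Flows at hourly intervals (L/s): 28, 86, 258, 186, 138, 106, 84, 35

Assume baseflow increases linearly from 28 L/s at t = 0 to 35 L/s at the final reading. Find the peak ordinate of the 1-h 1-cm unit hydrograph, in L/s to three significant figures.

U_p ≈ 114 L/s

Direct runoff: 0.00, 57.00, 228.00, 155.00, 106.00, 73.00, 50.00, 0.00 L/s; ΣQ_DR = 669.0 L/s, peak = 228.00 L/s.
Runoff depth d = ΣQ_DR·Δt / A = 669.0 × 3600 / (12 ha) = 20.07 mm.
The 1-cm UH is the DRH scaled by (10 mm)/d, so U_p = 228.00 × 10/20.07 = 114 L/s.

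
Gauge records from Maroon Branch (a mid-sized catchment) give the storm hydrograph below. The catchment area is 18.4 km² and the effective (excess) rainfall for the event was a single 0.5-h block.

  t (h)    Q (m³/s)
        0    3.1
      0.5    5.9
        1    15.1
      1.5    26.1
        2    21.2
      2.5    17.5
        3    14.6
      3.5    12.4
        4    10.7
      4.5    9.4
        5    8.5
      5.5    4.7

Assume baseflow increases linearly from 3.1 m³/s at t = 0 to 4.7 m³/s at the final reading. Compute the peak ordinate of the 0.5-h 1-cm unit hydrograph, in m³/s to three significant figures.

U_p ≈ 22.5 m³/s

Direct runoff: 0.00, 2.65, 11.71, 22.56, 17.52, 13.67, 10.63, 8.28, 6.44, 4.99, 3.95, 0.00 m³/s; ΣQ_DR = 102.4 m³/s, peak = 22.56 m³/s.
Runoff depth d = ΣQ_DR·Δt / A = 102.4 × 1800 / (18.4 km²) = 10.02 mm.
The 1-cm UH is the DRH scaled by (10 mm)/d, so U_p = 22.56 × 10/10.02 = 22.5 m³/s.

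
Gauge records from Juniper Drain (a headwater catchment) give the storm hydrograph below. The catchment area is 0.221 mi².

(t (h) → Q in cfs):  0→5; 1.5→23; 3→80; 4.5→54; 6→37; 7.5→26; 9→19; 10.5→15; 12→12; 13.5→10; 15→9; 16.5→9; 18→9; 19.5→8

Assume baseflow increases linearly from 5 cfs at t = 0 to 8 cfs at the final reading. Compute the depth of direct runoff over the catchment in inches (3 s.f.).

d ≈ 2.37 in

Direct runoff: 0.00, 17.77, 74.54, 48.31, 31.08, 19.85, 12.62, 8.38, 5.15, 2.92, 1.69, 1.46, 1.23, 0.00 cfs; ΣQ_DR = 225.0 cfs.
V = ΣQ_DR · Δt = 225.0 × 5400 s = 1.215 × 10^6 ft³.
Over A = 0.221 mi², depth = V / A = 2.37 in.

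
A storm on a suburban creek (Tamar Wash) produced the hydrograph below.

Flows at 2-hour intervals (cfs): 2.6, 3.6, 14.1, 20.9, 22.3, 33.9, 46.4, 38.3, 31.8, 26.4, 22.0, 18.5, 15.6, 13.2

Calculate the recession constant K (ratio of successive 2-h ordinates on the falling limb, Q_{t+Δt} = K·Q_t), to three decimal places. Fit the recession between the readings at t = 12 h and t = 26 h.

Using the recession-limb readings at t = 12 h and t = 26 h: Q falls from 46.4 to 13.2 cfs over 7 intervals.
K = (Q₂/Q₁)^(1/7) = (13.2/46.4)^(1/7) = 0.836.

K ≈ 0.836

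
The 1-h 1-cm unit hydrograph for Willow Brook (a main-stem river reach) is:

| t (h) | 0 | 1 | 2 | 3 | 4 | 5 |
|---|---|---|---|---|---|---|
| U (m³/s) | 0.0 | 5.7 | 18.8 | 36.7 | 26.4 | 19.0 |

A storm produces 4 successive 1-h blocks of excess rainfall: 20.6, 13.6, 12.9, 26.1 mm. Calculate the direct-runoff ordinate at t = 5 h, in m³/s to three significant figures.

By discrete convolution, Q_j = Σ (P_i / 10 mm) · U_{j−i}.
At t = 5 h (j=5): Q = (20.6/10)·19.0 + (13.6/10)·26.4 + (12.9/10)·36.7 + (26.1/10)·18.8 = 171 m³/s.

Q ≈ 171 m³/s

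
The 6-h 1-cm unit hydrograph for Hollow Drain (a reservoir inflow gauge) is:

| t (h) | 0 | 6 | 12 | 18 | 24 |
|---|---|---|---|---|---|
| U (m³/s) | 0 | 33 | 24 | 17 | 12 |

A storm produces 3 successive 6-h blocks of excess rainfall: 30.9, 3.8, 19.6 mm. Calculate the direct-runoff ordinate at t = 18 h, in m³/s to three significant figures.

By discrete convolution, Q_j = Σ (P_i / 10 mm) · U_{j−i}.
At t = 18 h (j=3): Q = (30.9/10)·17 + (3.8/10)·24 + (19.6/10)·33 = 126 m³/s.

Q ≈ 126 m³/s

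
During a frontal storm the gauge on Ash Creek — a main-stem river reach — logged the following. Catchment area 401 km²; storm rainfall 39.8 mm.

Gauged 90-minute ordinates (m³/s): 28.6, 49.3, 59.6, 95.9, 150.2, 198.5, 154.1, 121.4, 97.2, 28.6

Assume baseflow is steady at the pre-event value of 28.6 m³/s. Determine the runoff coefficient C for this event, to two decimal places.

ΣQ_DR = 697.4 m³/s; V = ΣQ_DR·Δt = 3.766 × 10^6 m³.
Runoff depth d = V / A = 9.391 mm.
C = d / P = 9.391 / 39.8 = 0.24.

C ≈ 0.24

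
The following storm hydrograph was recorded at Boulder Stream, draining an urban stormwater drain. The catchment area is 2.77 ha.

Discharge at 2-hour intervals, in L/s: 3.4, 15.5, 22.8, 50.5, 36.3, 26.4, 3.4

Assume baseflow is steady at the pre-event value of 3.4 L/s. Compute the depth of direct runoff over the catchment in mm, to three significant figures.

d ≈ 35.0 mm

Direct runoff: 0.0, 12.1, 19.4, 47.1, 32.9, 23.0, 0.0 L/s; ΣQ_DR = 134.5 L/s.
V = ΣQ_DR · Δt = 134.5 × 7200 s = 9.684 × 10^5 L.
Over A = 2.77 ha, depth = V / A = 35.0 mm.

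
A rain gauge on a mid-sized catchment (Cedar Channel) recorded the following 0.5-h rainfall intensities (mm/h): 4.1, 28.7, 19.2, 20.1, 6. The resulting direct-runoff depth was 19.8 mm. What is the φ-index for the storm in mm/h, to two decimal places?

φ ≈ 9.47 mm/h

Only the 3 blocks with intensity above φ contribute runoff: 28.7, 19.2, 20.1 mm/h.
Σ(I−φ)·Δt = d  ⇒  (28.7+19.2+20.1 − 3φ)·0.5 = 19.8
φ = (68.00 − 19.8/0.5) / 3 = 9.47 mm/h.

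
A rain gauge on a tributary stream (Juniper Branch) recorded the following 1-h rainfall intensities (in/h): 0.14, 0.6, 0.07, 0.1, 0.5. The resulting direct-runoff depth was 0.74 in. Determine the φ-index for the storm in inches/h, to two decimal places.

φ ≈ 0.18 in/h

Only the 2 blocks with intensity above φ contribute runoff: 0.6, 0.5 in/h.
Σ(I−φ)·Δt = d  ⇒  (0.6+0.5 − 2φ)·1 = 0.74
φ = (1.100 − 0.74/1) / 2 = 0.18 in/h.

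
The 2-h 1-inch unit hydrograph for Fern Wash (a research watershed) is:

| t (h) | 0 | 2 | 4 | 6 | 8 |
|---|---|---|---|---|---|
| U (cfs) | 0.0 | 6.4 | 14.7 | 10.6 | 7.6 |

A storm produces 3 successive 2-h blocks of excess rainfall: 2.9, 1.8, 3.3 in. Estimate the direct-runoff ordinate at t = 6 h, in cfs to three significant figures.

By discrete convolution, Q_j = Σ (P_i / 1 in) · U_{j−i}.
At t = 6 h (j=3): Q = (2.9/1)·10.6 + (1.8/1)·14.7 + (3.3/1)·6.4 = 78.3 cfs.

Q ≈ 78.3 cfs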